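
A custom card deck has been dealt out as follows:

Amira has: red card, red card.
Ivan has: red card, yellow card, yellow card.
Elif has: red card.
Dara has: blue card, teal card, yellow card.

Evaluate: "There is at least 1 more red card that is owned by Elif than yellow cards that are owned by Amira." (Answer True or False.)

Count of red cards owned by Elif: 1.
Count of yellow cards owned by Amira: 0.
The claim requires 1 − 0 = 1 ≥ 1, which holds.

True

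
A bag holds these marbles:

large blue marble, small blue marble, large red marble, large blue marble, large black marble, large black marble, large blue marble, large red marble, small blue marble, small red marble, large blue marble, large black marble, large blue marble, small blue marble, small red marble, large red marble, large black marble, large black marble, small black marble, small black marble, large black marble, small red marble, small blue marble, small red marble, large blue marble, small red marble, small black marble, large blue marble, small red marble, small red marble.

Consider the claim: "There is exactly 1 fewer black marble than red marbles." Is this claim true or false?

There are 9 black marbles.
There are 10 red marbles.
The claim requires 10 − 9 (= 1) to equal 1, which holds.

True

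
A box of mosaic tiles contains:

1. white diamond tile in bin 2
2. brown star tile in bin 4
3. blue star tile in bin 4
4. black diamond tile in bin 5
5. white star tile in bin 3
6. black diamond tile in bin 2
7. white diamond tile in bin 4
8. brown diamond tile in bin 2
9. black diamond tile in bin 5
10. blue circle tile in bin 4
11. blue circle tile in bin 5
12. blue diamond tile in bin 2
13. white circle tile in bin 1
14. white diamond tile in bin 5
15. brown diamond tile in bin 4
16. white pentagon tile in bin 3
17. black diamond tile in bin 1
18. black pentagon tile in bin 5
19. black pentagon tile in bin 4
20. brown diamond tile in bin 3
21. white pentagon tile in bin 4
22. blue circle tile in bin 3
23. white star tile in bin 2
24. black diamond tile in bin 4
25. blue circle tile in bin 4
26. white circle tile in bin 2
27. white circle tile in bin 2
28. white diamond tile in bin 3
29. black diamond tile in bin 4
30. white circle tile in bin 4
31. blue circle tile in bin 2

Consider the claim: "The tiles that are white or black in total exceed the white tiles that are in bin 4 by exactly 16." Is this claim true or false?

False

There are 20 tiles that are white or black.
There are 3 white tiles in bin 4.
The claim requires 20 − 3 (= 17) to equal 16, which does not hold.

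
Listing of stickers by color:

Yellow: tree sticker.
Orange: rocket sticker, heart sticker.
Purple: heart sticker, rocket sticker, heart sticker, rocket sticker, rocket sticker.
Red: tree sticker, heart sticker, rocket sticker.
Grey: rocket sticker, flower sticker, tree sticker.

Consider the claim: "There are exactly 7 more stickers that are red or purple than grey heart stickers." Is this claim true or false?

There are 8 stickers that are red or purple.
There are 0 grey heart stickers.
The claim requires 8 − 0 (= 8) to equal 7, which does not hold.

False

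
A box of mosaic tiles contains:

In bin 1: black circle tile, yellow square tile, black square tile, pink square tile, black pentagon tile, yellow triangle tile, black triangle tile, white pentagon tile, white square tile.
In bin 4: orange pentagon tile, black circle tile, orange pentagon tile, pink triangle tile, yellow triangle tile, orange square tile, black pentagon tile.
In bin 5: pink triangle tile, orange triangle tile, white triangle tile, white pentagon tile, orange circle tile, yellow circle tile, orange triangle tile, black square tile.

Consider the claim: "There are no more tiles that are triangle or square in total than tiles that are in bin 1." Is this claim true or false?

False

|tiles that are triangle or square| = 14.
|tiles in bin 1| = 9.
The claim requires 14 ≤ 9, which does not hold.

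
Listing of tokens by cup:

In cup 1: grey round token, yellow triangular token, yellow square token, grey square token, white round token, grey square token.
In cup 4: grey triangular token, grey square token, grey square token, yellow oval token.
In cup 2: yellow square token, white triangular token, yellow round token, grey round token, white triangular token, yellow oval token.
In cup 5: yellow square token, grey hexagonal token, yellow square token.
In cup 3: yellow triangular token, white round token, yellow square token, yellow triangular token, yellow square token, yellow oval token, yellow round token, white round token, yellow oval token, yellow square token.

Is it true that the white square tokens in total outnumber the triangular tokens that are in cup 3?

|white square tokens| = 0.
|triangular tokens in cup 3| = 2.
The claim requires 0 > 2, which does not hold.

False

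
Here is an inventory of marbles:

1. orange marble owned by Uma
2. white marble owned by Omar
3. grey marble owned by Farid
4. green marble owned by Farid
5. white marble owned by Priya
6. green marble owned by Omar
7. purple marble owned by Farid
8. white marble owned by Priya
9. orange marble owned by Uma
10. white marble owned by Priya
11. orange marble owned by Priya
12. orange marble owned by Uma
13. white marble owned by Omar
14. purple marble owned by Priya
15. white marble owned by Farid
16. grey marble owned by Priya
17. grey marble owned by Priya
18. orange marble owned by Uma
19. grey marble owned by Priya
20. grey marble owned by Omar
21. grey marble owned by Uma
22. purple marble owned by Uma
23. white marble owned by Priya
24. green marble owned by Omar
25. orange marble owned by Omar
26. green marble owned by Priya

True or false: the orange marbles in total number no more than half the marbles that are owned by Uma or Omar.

True

orange marbles: 6.
marbles owned by Uma or Omar: 12.
The claim requires 2 × 6 = 12 ≤ 12, which holds.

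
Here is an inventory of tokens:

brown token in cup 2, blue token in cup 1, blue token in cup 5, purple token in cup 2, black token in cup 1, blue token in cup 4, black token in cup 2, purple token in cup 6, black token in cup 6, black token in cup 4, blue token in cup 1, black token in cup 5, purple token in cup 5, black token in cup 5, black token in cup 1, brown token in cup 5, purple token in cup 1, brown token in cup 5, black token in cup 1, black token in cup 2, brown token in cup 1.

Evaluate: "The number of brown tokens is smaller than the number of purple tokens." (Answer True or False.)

False

brown tokens: 4.
purple tokens: 4.
The claim requires 4 < 4, which does not hold.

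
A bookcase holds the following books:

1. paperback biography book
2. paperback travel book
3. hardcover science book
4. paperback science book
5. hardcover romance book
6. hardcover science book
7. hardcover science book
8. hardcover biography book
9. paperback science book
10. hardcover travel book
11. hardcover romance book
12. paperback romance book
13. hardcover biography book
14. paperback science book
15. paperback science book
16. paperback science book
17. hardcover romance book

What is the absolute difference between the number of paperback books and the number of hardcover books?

paperback books: 8. hardcover books: 9.
|8 − 9| = 9 − 8 = 1.

1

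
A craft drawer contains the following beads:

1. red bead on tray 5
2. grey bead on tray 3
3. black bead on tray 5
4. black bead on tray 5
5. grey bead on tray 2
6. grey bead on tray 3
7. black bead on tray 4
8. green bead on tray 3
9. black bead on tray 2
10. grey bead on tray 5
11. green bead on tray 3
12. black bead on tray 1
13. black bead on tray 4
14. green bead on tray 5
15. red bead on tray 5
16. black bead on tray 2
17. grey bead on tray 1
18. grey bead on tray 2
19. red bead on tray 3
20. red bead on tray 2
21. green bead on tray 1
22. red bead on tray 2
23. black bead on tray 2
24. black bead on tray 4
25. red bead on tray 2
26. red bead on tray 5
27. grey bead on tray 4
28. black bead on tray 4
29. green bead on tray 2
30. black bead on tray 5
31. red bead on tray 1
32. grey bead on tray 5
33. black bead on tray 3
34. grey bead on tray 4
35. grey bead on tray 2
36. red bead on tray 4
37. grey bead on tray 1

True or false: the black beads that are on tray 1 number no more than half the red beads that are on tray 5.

There is 1 black bead on tray 1.
There are 3 red beads on tray 5.
The claim requires 2 × 1 = 2 ≤ 3, which holds.

True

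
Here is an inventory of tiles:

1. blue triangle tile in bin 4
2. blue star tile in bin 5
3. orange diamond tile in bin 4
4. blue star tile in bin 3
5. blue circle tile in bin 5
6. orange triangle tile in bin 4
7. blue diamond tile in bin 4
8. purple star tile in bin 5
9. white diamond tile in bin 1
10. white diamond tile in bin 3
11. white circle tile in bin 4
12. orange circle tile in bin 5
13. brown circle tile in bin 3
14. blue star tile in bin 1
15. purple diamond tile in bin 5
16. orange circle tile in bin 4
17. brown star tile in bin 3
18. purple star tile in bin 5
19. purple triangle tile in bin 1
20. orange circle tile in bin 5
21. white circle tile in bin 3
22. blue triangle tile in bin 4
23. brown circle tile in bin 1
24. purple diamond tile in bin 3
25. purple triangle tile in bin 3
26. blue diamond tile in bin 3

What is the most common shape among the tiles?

Counts by shape: circle 8, diamond 7, star 6, triangle 5.
The maximum is 8, held uniquely by circle.

circle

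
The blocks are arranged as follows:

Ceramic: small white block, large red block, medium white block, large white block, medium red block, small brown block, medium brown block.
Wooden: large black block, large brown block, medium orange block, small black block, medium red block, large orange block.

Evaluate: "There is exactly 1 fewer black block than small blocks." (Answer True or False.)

True

There are 2 black blocks.
There are 3 small blocks.
The claim requires 3 − 2 (= 1) to equal 1, which holds.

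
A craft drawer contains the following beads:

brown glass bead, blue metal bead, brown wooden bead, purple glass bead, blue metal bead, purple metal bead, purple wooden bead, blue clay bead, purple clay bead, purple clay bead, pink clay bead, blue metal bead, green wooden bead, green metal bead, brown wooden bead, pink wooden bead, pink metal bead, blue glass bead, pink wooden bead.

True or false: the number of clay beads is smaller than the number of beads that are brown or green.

clay beads: 4.
beads that are brown or green: 5.
The claim requires 4 < 5, which holds.

True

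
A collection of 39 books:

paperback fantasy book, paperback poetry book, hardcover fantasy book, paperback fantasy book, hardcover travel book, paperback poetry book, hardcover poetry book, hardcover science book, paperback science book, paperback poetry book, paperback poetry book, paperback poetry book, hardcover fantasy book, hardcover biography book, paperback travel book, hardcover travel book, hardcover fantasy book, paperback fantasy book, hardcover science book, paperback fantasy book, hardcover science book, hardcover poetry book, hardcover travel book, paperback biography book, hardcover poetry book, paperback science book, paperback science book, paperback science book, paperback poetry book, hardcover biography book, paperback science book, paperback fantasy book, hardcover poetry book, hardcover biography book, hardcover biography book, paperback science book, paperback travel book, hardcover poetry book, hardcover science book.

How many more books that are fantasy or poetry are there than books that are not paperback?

books that are fantasy or poetry: 19.
books that are not paperback: 19.
19 − 19 = 0.

0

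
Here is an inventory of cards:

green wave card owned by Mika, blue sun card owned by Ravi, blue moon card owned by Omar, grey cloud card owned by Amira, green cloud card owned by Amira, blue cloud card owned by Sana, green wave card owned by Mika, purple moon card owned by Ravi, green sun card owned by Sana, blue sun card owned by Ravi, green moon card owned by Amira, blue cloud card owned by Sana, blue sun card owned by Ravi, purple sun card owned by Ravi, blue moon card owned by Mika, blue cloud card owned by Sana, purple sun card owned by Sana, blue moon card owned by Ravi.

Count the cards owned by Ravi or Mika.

9

Mika: 3; Ravi: 6; together 3 + 6 = 9.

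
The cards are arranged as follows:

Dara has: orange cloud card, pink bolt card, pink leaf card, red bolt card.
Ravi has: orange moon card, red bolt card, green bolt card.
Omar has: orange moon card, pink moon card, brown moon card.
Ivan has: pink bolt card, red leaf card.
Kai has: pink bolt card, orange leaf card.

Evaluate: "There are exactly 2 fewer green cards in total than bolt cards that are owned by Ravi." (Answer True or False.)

green cards: 1.
bolt cards owned by Ravi: 2.
The claim requires 2 − 1 (= 1) to equal 2, which does not hold.

False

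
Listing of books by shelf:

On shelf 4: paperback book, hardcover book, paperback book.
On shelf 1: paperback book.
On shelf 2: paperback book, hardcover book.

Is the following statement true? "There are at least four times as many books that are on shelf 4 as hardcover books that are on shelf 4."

books on shelf 4: 3.
hardcover books on shelf 4: 1.
The claim requires 3 ≥ 4 × 1 = 4, which does not hold.

False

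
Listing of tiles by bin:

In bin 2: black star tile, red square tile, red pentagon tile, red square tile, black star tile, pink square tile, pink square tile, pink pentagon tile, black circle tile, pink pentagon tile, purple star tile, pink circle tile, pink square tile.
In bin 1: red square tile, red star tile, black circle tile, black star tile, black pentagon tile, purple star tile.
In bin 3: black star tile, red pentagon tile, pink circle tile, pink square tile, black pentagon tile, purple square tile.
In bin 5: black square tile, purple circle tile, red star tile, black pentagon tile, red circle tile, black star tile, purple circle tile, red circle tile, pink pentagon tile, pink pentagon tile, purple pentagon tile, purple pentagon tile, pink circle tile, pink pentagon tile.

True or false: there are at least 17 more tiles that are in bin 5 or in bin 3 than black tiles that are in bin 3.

There are 20 tiles in bin 5 or in bin 3.
There are 2 black tiles in bin 3.
The claim requires 20 − 2 = 18 ≥ 17, which holds.

True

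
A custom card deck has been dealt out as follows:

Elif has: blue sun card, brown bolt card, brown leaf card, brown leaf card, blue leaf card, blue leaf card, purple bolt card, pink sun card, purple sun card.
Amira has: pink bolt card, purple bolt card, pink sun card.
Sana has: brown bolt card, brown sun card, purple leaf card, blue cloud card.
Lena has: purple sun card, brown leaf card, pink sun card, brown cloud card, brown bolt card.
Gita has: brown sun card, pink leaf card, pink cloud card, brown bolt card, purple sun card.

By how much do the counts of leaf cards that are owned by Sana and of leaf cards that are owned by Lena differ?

0

leaf cards owned by Sana: 1. leaf cards owned by Lena: 1.
|1 − 1| = 1 − 1 = 0.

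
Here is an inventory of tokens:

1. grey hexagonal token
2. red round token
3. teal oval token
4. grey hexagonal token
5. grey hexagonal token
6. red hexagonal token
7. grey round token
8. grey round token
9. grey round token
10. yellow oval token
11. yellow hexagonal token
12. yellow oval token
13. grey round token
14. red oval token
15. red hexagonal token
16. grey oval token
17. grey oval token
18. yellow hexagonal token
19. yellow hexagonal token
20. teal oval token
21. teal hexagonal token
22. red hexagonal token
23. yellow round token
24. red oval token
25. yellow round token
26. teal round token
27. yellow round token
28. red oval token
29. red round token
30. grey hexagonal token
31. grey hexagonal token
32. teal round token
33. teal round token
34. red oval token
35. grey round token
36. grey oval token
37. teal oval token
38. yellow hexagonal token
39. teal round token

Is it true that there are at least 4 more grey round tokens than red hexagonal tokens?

|grey round tokens| = 5.
|red hexagonal tokens| = 3.
The claim requires 5 − 3 = 2 ≥ 4, which does not hold.

False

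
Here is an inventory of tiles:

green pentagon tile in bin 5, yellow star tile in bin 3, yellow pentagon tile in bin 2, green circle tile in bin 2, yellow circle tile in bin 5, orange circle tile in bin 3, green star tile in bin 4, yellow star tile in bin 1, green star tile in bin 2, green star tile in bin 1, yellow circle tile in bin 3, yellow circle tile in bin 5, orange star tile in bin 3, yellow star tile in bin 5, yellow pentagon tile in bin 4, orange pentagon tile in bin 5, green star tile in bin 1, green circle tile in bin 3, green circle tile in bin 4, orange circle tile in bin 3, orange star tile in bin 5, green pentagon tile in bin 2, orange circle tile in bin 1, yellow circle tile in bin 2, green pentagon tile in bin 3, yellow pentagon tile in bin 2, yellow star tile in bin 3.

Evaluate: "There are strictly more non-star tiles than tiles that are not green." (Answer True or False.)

False

non-star tiles: 17.
tiles that are not green: 17.
The claim requires 17 > 17, which does not hold.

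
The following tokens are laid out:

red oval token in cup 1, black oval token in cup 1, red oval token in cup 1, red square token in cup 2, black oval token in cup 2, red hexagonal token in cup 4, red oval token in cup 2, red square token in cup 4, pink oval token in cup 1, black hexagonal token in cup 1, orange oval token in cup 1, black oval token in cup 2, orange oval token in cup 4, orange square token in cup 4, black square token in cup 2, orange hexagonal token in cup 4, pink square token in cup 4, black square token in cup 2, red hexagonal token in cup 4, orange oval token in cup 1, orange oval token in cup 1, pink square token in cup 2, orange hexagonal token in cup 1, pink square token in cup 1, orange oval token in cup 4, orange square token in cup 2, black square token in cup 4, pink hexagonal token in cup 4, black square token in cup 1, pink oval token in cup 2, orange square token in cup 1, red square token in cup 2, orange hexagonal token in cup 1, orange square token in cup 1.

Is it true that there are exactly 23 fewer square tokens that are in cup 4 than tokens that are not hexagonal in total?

True

square tokens in cup 4: 4.
tokens that are not hexagonal: 27.
The claim requires 27 − 4 (= 23) to equal 23, which holds.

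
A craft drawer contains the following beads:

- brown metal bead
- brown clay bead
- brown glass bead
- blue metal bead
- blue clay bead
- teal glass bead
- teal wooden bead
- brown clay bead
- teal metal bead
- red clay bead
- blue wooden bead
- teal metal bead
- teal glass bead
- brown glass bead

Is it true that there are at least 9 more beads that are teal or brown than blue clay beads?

True

beads that are teal or brown: 10.
blue clay beads: 1.
The claim requires 10 − 1 = 9 ≥ 9, which holds.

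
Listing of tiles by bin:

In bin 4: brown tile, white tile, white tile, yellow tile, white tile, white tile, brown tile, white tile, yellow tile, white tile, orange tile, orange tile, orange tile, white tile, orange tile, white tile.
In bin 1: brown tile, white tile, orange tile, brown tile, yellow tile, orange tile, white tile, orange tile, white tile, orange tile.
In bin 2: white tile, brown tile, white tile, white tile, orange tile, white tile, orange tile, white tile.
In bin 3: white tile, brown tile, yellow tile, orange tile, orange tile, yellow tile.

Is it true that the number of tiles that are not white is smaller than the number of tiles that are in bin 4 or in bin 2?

tiles that are not white: 23.
tiles in bin 4 or in bin 2: 24.
The claim requires 23 < 24, which holds.

True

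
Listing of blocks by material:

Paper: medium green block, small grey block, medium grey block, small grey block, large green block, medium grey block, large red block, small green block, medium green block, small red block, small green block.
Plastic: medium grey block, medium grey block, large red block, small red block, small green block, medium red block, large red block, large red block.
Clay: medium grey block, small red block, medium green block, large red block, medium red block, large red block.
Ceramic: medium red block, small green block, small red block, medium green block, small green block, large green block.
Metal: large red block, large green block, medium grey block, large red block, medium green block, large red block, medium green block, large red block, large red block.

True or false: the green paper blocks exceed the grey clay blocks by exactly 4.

True

green paper blocks: 5.
grey clay blocks: 1.
The claim requires 5 − 1 (= 4) to equal 4, which holds.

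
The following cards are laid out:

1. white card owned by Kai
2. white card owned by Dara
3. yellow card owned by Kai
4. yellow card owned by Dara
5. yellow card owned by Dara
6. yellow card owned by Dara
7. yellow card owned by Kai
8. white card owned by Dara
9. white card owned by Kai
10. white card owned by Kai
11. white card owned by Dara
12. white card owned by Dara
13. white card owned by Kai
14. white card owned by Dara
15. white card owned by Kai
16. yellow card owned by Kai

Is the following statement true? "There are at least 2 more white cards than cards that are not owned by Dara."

|white cards| = 10.
|cards that are not owned by Dara| = 8.
The claim requires 10 − 8 = 2 ≥ 2, which holds.

True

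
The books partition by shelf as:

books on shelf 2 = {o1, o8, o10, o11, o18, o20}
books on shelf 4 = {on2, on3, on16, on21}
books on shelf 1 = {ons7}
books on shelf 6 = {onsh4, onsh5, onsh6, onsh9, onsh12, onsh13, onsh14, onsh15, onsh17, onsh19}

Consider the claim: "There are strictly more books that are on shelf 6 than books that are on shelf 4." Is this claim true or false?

books on shelf 6: 10.
books on shelf 4: 4.
The claim requires 10 > 4, which holds.

True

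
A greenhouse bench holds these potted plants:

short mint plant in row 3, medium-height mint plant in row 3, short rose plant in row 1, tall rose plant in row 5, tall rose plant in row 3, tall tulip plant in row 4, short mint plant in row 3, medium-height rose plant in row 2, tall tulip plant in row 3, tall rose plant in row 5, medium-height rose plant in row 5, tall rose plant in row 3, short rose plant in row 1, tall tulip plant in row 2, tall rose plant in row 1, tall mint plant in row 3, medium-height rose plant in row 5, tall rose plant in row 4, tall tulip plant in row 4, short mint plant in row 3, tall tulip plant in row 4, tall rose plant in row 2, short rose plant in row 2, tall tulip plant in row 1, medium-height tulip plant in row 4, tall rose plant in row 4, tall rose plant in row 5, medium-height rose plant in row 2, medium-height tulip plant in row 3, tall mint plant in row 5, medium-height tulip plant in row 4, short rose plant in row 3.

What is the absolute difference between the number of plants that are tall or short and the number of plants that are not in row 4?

plants that are tall or short: 24. plants that are not in row 4: 25.
|24 − 25| = 25 − 24 = 1.

1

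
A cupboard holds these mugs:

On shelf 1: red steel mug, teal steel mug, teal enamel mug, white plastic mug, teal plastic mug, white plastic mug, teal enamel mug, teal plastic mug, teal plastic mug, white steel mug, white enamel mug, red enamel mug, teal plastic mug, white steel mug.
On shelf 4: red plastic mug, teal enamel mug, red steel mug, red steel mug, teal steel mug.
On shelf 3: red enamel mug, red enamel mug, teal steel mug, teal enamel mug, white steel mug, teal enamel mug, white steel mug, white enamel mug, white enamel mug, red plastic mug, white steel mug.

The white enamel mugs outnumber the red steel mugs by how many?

white enamel mugs: 3.
red steel mugs: 3.
3 − 3 = 0.

0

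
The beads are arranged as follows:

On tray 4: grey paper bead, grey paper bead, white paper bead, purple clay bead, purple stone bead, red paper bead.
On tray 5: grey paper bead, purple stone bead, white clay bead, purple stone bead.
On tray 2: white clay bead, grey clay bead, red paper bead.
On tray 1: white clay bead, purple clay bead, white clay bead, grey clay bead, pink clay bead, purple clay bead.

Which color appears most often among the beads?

purple

Counts by color: purple 6, white 5, grey 5, red 2, pink 1.
The maximum is 6, held uniquely by purple.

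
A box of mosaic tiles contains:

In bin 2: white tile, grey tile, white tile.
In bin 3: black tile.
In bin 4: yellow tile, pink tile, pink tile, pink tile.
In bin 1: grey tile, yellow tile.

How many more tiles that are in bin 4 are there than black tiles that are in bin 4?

4

tiles in bin 4: 4.
black tiles in bin 4: 0.
4 − 0 = 4.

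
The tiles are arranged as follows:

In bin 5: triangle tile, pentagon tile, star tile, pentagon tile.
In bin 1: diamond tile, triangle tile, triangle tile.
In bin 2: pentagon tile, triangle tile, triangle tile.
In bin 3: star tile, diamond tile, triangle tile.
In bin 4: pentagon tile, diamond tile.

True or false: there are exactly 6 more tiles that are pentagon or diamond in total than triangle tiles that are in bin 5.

tiles that are pentagon or diamond: 7.
triangle tiles in bin 5: 1.
The claim requires 7 − 1 (= 6) to equal 6, which holds.

True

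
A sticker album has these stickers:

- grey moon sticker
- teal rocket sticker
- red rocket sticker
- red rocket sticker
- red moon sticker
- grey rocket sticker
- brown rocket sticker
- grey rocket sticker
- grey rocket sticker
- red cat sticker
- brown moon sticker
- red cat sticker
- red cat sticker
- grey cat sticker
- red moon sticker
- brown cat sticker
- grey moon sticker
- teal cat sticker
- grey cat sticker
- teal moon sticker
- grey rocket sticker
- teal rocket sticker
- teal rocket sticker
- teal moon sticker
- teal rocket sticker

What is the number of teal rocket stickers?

4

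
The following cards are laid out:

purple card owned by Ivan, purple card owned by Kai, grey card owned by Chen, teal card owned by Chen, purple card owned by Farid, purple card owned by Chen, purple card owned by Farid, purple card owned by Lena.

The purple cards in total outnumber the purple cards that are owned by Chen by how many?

5

purple cards: 6.
purple cards owned by Chen: 1.
6 − 1 = 5.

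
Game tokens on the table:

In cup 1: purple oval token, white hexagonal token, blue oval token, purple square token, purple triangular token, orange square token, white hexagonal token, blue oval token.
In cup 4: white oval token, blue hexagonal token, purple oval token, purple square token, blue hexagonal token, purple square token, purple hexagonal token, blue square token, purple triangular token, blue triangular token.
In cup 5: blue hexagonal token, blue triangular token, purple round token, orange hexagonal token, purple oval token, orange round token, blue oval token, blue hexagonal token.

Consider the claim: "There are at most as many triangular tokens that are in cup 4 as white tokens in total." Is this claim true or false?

True

|triangular tokens in cup 4| = 2.
|white tokens| = 3.
The claim requires 2 ≤ 3, which holds.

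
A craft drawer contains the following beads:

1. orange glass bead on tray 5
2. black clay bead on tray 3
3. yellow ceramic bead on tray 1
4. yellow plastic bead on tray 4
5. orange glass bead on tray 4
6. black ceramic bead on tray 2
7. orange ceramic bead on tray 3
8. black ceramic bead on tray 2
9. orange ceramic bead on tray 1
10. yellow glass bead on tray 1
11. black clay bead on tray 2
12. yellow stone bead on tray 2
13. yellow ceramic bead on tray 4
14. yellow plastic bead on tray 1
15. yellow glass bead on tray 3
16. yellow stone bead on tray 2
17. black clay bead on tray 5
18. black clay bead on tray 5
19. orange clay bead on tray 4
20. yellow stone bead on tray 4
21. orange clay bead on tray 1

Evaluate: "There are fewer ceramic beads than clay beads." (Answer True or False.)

|ceramic beads| = 6.
|clay beads| = 6.
The claim requires 6 < 6, which does not hold.

False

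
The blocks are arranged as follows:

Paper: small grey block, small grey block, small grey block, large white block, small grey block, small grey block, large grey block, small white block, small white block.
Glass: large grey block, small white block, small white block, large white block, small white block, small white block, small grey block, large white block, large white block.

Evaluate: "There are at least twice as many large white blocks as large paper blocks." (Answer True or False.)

True

large white blocks: 4.
large paper blocks: 2.
The claim requires 4 ≥ 2 × 2 = 4, which holds.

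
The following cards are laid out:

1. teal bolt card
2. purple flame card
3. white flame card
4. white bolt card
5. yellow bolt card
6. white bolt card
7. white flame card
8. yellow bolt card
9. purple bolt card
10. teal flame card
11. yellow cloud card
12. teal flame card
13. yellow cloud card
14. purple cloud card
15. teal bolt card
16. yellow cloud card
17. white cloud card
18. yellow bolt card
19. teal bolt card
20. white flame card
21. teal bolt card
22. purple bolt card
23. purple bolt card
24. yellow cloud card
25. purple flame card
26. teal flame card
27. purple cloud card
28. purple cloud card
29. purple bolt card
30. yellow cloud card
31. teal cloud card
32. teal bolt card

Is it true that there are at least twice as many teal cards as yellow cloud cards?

There are 9 teal cards.
There are 5 yellow cloud cards.
The claim requires 9 ≥ 2 × 5 = 10, which does not hold.

False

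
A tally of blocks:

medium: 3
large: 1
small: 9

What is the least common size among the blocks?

large

Counts by size: small 9, medium 3, large 1.
The minimum is 1, held uniquely by large.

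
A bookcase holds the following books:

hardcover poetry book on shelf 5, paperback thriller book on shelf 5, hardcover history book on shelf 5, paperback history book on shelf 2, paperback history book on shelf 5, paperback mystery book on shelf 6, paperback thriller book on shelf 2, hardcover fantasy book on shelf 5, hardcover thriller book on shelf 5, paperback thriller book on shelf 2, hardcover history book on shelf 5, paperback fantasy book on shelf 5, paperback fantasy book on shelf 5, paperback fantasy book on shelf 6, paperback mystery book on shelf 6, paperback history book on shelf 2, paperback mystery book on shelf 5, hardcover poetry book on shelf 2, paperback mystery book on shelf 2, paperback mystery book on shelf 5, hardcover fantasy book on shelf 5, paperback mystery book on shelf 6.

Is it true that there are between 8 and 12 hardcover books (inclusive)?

|hardcover books| = 7.
The claim requires 8 ≤ 7 ≤ 12, which does not hold.

False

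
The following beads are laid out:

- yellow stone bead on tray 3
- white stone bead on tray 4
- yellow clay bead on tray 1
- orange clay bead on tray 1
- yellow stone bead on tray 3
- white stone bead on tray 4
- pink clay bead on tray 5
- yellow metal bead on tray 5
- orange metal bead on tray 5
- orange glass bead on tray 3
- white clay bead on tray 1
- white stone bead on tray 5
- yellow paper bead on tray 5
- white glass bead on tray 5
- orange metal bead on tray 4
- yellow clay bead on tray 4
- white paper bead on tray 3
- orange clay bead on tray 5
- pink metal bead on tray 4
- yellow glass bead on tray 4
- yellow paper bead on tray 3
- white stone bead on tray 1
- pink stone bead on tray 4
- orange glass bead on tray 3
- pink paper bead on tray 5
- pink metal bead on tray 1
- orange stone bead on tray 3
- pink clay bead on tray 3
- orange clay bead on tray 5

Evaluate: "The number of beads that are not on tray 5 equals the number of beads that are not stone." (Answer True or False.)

False

There are 20 beads that are not on tray 5.
There are 21 beads that are not stone.
The claim requires 20 = 21, which does not hold.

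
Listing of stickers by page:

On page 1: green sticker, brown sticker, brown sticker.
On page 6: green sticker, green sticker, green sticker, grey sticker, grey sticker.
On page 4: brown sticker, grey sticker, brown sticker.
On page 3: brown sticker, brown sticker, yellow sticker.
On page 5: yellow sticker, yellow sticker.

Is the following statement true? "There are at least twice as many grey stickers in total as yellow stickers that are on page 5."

False

There are 3 grey stickers.
There are 2 yellow stickers on page 5.
The claim requires 3 ≥ 2 × 2 = 4, which does not hold.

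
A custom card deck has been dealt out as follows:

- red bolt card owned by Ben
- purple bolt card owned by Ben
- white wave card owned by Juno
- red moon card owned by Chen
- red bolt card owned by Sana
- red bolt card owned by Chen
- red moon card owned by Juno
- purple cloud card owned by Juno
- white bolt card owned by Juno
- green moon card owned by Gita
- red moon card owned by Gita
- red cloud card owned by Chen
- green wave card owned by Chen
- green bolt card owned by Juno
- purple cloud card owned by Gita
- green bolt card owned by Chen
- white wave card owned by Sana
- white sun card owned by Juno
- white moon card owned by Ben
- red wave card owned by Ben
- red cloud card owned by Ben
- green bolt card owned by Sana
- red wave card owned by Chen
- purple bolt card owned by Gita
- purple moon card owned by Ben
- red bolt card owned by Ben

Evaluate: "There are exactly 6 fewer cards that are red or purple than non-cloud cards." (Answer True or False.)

True

|cards that are red or purple| = 16.
|non-cloud cards| = 22.
The claim requires 22 − 16 (= 6) to equal 6, which holds.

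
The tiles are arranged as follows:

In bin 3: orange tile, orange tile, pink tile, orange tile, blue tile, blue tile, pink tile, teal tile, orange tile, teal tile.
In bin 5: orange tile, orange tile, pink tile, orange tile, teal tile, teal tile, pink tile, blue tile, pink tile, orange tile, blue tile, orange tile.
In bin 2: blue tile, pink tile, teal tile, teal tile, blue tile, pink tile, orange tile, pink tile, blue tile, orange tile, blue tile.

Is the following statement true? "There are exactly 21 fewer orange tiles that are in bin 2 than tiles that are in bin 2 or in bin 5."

True

There are 2 orange tiles in bin 2.
There are 23 tiles in bin 2 or in bin 5.
The claim requires 23 − 2 (= 21) to equal 21, which holds.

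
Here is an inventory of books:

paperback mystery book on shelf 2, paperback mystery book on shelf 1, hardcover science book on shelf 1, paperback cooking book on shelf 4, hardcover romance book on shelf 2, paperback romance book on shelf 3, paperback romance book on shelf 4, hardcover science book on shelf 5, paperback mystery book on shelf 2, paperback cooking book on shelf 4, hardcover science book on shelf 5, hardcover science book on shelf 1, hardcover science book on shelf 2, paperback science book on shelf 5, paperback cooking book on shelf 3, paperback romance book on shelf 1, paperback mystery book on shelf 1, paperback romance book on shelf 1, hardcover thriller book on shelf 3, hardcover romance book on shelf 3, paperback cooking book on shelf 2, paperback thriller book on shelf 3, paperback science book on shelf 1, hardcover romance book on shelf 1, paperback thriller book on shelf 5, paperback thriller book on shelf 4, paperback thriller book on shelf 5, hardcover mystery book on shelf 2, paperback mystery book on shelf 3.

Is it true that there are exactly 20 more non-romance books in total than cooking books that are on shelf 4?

True

There are 22 non-romance books.
There are 2 cooking books on shelf 4.
The claim requires 22 − 2 (= 20) to equal 20, which holds.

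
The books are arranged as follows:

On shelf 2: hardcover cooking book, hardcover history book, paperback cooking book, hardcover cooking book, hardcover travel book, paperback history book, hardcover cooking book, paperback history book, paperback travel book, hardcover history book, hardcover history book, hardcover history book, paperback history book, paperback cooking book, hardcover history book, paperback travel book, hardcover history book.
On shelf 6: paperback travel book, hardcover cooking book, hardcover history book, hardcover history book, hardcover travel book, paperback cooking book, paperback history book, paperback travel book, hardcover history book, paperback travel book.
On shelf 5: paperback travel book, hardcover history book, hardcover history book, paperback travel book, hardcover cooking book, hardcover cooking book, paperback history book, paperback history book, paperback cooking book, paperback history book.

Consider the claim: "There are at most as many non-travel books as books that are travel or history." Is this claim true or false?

|non-travel books| = 28.
|books that are travel or history| = 27.
The claim requires 28 ≤ 27, which does not hold.

False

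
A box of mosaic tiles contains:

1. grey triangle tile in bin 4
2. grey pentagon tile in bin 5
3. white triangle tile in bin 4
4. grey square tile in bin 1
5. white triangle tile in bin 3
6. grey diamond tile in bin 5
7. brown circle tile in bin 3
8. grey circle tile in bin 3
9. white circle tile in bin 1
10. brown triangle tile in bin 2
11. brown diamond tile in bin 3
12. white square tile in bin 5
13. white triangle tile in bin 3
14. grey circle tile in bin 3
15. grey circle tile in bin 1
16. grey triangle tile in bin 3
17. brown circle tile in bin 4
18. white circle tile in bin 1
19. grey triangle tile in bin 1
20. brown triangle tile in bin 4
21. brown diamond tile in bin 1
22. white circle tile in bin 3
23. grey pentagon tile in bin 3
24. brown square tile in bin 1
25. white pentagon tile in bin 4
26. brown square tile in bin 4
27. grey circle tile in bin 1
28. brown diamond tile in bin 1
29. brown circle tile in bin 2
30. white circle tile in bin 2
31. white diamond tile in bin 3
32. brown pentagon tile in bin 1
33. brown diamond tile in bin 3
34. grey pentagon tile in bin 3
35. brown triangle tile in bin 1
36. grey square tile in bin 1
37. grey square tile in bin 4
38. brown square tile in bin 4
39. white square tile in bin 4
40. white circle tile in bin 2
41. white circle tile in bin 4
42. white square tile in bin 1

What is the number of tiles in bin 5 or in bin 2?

7

in bin 2: 4; in bin 5: 3; together 4 + 3 = 7.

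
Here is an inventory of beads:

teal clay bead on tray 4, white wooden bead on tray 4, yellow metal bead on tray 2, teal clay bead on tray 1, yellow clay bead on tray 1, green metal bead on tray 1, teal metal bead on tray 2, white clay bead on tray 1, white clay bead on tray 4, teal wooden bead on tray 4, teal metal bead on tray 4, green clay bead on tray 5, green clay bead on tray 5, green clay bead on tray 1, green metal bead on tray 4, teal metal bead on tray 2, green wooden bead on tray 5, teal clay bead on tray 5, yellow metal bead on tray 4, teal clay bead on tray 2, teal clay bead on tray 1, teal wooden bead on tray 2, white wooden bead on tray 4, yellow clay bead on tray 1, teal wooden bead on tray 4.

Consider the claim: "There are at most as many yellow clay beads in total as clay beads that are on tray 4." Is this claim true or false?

yellow clay beads: 2.
clay beads on tray 4: 2.
The claim requires 2 ≤ 2, which holds.

True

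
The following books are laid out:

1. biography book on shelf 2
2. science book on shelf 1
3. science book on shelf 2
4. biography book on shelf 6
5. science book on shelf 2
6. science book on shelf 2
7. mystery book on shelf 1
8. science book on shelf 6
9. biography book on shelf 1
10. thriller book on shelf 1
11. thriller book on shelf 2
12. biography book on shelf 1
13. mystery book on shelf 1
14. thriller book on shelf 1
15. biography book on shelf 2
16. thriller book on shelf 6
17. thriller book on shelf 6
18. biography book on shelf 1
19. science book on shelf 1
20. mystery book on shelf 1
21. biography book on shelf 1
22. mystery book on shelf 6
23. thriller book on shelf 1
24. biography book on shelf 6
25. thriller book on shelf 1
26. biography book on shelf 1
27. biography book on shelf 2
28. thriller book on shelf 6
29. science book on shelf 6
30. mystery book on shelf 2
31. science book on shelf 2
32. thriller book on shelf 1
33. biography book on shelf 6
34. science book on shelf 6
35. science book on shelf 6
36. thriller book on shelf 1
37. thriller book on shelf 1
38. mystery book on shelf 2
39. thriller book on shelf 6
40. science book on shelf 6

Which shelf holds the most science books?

Counts by shelf (restricted to science books): shelf 6→5, shelf 2→4, shelf 1→2.
The maximum is 5, held uniquely by shelf 6.

shelf 6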